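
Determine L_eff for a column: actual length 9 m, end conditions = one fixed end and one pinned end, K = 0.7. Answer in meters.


L_eff = K * L
= 0.7 * 9
= 6.3 m

6.3 m


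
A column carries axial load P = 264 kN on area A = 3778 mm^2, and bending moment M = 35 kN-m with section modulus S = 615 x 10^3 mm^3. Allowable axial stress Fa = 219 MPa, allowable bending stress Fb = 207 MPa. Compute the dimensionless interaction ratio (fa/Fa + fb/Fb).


f_a = P / A = 264000.0 / 3778 = 69.8782 MPa
f_b = M / S = 35000000.0 / 615000.0 = 56.9106 MPa
Ratio = f_a / Fa + f_b / Fb
= 69.8782 / 219 + 56.9106 / 207
= 0.594 (dimensionless)

0.594 (dimensionless)


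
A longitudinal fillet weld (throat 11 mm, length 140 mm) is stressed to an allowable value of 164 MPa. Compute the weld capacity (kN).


Strength = throat * length * allowable stress
= 11 * 140 * 164 N
= 252560 N
= 252.56 kN

252.56 kN


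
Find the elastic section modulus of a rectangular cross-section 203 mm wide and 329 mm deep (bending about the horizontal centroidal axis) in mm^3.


S = b * h^2 / 6
= 203 * 329^2 / 6
= 203 * 108241 / 6
= 3662153.83 mm^3

3662153.83 mm^3


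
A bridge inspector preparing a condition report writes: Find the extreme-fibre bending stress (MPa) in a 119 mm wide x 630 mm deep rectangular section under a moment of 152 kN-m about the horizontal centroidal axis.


I = b * h^3 / 12 = 119 * 630^3 / 12 = 2479632750.0 mm^4
y = h / 2 = 630 / 2 = 315.0 mm
M = 152 kN-m = 152000000.0 N-mm
sigma = M * y / I = 152000000.0 * 315.0 / 2479632750.0
= 19.31 MPa

19.31 MPa


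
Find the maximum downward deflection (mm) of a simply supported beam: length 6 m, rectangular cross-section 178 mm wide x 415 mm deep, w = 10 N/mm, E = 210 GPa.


I = 178 * 415^3 / 12 = 1060188395.83 mm^4
L = 6000.0 mm, w = 10 N/mm, E = 210000.0 MPa
delta = 5 * w * L^4 / (384 * E * I)
= 5 * 10 * 6000.0^4 / (384 * 210000.0 * 1060188395.83)
= 0.758 mm

0.758 mm


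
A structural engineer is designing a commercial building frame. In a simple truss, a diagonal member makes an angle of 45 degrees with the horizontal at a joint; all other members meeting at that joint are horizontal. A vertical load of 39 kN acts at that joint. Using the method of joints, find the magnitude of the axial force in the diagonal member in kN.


At the joint, only the diagonal has a vertical component, so vertical equilibrium gives:
F * sin(45) = 39
F = 39 / sin(45)
= 39 / 0.707107
= 55.15 kN

55.15 kN


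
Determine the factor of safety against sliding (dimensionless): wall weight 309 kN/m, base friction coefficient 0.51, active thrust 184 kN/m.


Resisting force = mu * W = 0.51 * 309 = 157.59 kN/m
FOS = Resisting / Driving = 157.59 / 184
= 0.8565 (dimensionless)

0.8565 (dimensionless)


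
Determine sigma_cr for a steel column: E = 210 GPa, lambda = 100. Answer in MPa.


sigma_cr = pi^2 * E / lambda^2
= 9.8696 * 210000.0 / 100^2
= 9.8696 * 210000.0 / 10000
= 207.2617 MPa

207.2617 MPa


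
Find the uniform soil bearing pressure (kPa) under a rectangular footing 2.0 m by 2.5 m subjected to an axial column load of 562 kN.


A = 2.0 * 2.5 = 5.0 m^2
q = P / A = 562 / 5.0
= 112.4 kPa

112.4 kPa


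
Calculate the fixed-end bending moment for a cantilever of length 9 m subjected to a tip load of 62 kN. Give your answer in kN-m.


For a cantilever with a point load at the free end:
M_max = P * L = 62 * 9 = 558 kN-m

558 kN-m


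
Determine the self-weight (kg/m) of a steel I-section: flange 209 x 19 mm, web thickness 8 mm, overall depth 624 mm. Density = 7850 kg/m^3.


A_flanges = 2 * 209 * 19 = 7942 mm^2
A_web = (624 - 2 * 19) * 8 = 4688 mm^2
A_total = 7942 + 4688 = 12630 mm^2 = 0.012630 m^2
Weight = rho * A = 7850 * 0.012630 = 99.1455 kg/m

99.1455 kg/m


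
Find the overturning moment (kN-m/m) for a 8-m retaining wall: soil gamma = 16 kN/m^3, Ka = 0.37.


Pa = 0.5 * Ka * gamma * H^2
= 0.5 * 0.37 * 16 * 8^2
= 189.44 kN/m
Arm = H / 3 = 8 / 3 = 2.6667 m
Mo = Pa * arm = Pa * H / 3 = 189.44 * 8 / 3 = 505.1733 kN-m/m

505.1733 kN-m/m


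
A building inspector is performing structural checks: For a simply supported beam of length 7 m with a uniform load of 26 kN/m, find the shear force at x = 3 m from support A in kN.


R_A = w * L / 2 = 26 * 7 / 2 = 91.0 kN
V(x) = R_A - w * x = 91.0 - 26 * 3
= 13.0 kN

13.0 kN


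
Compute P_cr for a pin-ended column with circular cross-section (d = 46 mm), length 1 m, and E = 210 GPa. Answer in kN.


I = pi * d^4 / 64 = 219786.61 mm^4
L = 1000.0 mm
P_cr = pi^2 * E * I / L^2
= 9.8696 * 210000.0 * 219786.61 / 1000.0^2
= 455533.44 N = 455.5334 kN

455.5334 kN


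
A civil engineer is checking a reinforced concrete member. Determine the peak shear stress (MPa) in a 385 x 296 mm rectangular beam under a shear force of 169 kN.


A = b * h = 385 * 296 = 113960 mm^2
V = 169 kN = 169000.0 N
tau_max = 1.5 * V / A = 1.5 * 169000.0 / 113960
= 2.2245 MPa

2.2245 MPa


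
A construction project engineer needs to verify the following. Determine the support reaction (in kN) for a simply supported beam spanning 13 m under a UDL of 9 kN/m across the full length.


Total load = w * L = 9 * 13 = 117 kN
By symmetry, each reaction R = total / 2 = 117 / 2 = 58.5 kN

58.5 kN


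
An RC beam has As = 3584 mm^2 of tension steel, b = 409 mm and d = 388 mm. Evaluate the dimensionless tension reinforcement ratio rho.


rho = As / (b * d)
= 3584 / (409 * 388)
= 3584 / 158692
= 0.022585 (dimensionless)

0.022585 (dimensionless)


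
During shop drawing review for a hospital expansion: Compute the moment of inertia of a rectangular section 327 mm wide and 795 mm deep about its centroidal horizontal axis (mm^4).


I = b * h^3 / 12
= 327 * 795^3 / 12
= 327 * 502459875 / 12
= 13692031593.75 mm^4

13692031593.75 mm^4


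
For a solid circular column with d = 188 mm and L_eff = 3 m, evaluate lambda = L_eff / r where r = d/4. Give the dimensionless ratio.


Radius of gyration r = d / 4 = 188 / 4 = 47.0 mm
L_eff = 3000.0 mm
Slenderness ratio = L / r = 3000.0 / 47.0 = 63.83 (dimensionless)

63.83 (dimensionless)


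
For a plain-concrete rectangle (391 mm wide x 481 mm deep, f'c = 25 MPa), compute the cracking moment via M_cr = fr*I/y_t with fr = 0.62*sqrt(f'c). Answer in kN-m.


fr = 0.62 * sqrt(25) = 0.62 * 5.0 = 3.1 MPa
I = 391 * 481^3 / 12 = 3626024552.58 mm^4
y_t = 240.5 mm
M_cr = fr * I / y_t = 3.1 * 3626024552.58 / 240.5 N-mm
= 46.7388 kN-m

46.7388 kN-m


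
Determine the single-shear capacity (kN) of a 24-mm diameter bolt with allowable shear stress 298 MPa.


A = pi * d^2 / 4 = pi * 24^2 / 4 = 452.3893 mm^2
V = f_v * A / 1000 = 298 * 452.3893 / 1000
= 134.812 kN

134.812 kN


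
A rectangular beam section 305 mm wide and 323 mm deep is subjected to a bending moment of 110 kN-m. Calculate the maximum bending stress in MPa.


I = b * h^3 / 12 = 305 * 323^3 / 12 = 856497619.58 mm^4
y = h / 2 = 323 / 2 = 161.5 mm
M = 110 kN-m = 110000000.0 N-mm
sigma = M * y / I = 110000000.0 * 161.5 / 856497619.58
= 20.74 MPa

20.74 MPa


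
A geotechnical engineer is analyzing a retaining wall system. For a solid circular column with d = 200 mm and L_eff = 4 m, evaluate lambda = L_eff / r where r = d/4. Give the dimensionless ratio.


Radius of gyration r = d / 4 = 200 / 4 = 50.0 mm
L_eff = 4000.0 mm
Slenderness ratio = L / r = 4000.0 / 50.0 = 80.0 (dimensionless)

80.0 (dimensionless)


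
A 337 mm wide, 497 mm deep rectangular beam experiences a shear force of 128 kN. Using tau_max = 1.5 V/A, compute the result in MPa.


A = b * h = 337 * 497 = 167489 mm^2
V = 128 kN = 128000.0 N
tau_max = 1.5 * V / A = 1.5 * 128000.0 / 167489
= 1.1463 MPa

1.1463 MPa


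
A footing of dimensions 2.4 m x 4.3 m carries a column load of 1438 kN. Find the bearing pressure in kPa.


A = 2.4 * 4.3 = 10.32 m^2
q = P / A = 1438 / 10.32
= 139.3411 kPa

139.3411 kPa


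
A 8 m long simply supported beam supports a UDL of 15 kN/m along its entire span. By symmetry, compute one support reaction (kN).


Total load = w * L = 15 * 8 = 120 kN
By symmetry, each reaction R = total / 2 = 120 / 2 = 60.0 kN

60.0 kN


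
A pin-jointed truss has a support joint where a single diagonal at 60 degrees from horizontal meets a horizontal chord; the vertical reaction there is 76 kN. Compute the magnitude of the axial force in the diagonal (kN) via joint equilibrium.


At the joint, only the diagonal has a vertical component, so vertical equilibrium gives:
F * sin(60) = 76
F = 76 / sin(60)
= 76 / 0.866025
= 87.76 kN

87.76 kN


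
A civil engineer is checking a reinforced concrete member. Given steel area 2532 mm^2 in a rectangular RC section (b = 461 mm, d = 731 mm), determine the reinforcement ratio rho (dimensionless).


rho = As / (b * d)
= 2532 / (461 * 731)
= 2532 / 336991
= 0.007514 (dimensionless)

0.007514 (dimensionless)


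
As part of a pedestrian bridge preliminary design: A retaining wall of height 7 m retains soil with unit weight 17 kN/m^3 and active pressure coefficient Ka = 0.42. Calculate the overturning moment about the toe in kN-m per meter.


Pa = 0.5 * Ka * gamma * H^2
= 0.5 * 0.42 * 17 * 7^2
= 174.93 kN/m
Arm = H / 3 = 7 / 3 = 2.3333 m
Mo = Pa * arm = Pa * H / 3 = 174.93 * 7 / 3 = 408.17 kN-m/m

408.17 kN-m/m


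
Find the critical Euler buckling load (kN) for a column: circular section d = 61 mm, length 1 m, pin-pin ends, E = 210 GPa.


I = pi * d^4 / 64 = 679656.13 mm^4
L = 1000.0 mm
P_cr = pi^2 * E * I / L^2
= 9.8696 * 210000.0 * 679656.13 / 1000.0^2
= 1408666.8 N = 1408.6668 kN

1408.6668 kN


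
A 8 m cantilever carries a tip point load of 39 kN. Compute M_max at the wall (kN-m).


For a cantilever with a point load at the free end:
M_max = P * L = 39 * 8 = 312 kN-m

312 kN-m


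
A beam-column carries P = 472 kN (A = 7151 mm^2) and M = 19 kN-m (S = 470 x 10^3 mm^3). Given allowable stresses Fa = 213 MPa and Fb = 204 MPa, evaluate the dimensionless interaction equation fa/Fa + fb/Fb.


f_a = P / A = 472000.0 / 7151 = 66.0048 MPa
f_b = M / S = 19000000.0 / 470000.0 = 40.4255 MPa
Ratio = f_a / Fa + f_b / Fb
= 66.0048 / 213 + 40.4255 / 204
= 0.508 (dimensionless)

0.508 (dimensionless)


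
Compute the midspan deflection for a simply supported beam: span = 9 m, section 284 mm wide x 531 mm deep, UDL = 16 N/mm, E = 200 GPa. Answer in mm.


I = 284 * 531^3 / 12 = 3543403887.0 mm^4
L = 9000.0 mm, w = 16 N/mm, E = 200000.0 MPa
delta = 5 * w * L^4 / (384 * E * I)
= 5 * 16 * 9000.0^4 / (384 * 200000.0 * 3543403887.0)
= 1.9288 mm

1.9288 mm


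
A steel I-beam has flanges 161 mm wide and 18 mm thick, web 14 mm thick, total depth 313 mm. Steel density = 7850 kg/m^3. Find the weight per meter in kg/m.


A_flanges = 2 * 161 * 18 = 5796 mm^2
A_web = (313 - 2 * 18) * 14 = 3878 mm^2
A_total = 5796 + 3878 = 9674 mm^2 = 0.009674 m^2
Weight = rho * A = 7850 * 0.009674 = 75.9409 kg/m

75.9409 kg/m


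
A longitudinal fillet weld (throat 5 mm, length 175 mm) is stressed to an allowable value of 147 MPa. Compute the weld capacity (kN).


Strength = throat * length * allowable stress
= 5 * 175 * 147 N
= 128625 N
= 128.62 kN

128.62 kN


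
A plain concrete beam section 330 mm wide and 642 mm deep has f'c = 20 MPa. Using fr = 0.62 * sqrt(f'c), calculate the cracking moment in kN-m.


fr = 0.62 * sqrt(20) = 0.62 * 4.4721 = 2.7727 MPa
I = 330 * 642^3 / 12 = 7276755420.0 mm^4
y_t = 321.0 mm
M_cr = fr * I / y_t = 2.7727 * 7276755420.0 / 321.0 N-mm
= 62.8549 kN-m

62.8549 kN-m


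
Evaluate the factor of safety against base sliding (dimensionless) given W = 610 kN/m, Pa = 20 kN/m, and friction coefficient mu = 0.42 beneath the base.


Resisting force = mu * W = 0.42 * 610 = 256.2 kN/m
FOS = Resisting / Driving = 256.2 / 20
= 12.81 (dimensionless)

12.81 (dimensionless)


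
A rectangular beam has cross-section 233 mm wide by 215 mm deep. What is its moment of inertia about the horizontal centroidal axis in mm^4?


I = b * h^3 / 12
= 233 * 215^3 / 12
= 233 * 9938375 / 12
= 192970114.58 mm^4

192970114.58 mm^4


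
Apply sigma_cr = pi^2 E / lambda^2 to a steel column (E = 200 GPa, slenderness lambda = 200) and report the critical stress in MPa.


sigma_cr = pi^2 * E / lambda^2
= 9.8696 * 200000.0 / 200^2
= 9.8696 * 200000.0 / 40000
= 49.348 MPa

49.348 MPa


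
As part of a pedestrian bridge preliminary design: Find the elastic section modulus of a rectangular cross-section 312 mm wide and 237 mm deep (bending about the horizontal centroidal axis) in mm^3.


S = b * h^2 / 6
= 312 * 237^2 / 6
= 312 * 56169 / 6
= 2920788.0 mm^3

2920788.0 mm^3


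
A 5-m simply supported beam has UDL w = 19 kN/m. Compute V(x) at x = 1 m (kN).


R_A = w * L / 2 = 19 * 5 / 2 = 47.5 kN
V(x) = R_A - w * x = 47.5 - 19 * 1
= 28.5 kN

28.5 kN


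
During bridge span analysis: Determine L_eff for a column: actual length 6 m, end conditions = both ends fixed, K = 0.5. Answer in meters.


L_eff = K * L
= 0.5 * 6
= 3.0 m

3.0 m


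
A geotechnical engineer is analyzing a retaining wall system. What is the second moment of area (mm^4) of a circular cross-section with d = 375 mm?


r = d / 2 = 375 / 2 = 187.5 mm
I = pi * r^4 / 4 = pi * 187.5^4 / 4
= 970722217.33 mm^4

970722217.33 mm^4


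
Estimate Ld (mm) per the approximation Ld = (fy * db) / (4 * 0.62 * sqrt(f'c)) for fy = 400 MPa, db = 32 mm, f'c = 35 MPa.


Ld = (fy * db) / (4 * 0.62 * sqrt(f'c))
= (400 * 32) / (4 * 0.62 * sqrt(35))
= 12800 / 14.6719
= 872.42 mm

872.42 mm


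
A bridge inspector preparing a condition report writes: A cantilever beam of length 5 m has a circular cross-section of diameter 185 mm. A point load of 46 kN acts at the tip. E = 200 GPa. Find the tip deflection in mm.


I = pi * d^4 / 64 = pi * 185^4 / 64 = 57498539.35 mm^4
L = 5000.0 mm, P = 46000.0 N, E = 200000.0 MPa
delta = P * L^3 / (3 * E * I)
= 46000.0 * 5000.0^3 / (3 * 200000.0 * 57498539.35)
= 166.6709 mm

166.6709 mm


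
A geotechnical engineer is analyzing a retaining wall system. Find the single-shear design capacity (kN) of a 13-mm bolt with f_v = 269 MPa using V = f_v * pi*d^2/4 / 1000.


A = pi * d^2 / 4 = pi * 13^2 / 4 = 132.7323 mm^2
V = f_v * A / 1000 = 269 * 132.7323 / 1000
= 35.705 kN

35.705 kN


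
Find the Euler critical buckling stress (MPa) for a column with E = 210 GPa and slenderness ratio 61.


sigma_cr = pi^2 * E / lambda^2
= 9.8696 * 210000.0 / 61^2
= 9.8696 * 210000.0 / 3721
= 557.0054 MPa

557.0054 MPa


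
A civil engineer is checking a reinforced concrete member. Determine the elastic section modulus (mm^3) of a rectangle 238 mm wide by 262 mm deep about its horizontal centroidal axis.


S = b * h^2 / 6
= 238 * 262^2 / 6
= 238 * 68644 / 6
= 2722878.67 mm^3

2722878.67 mm^3


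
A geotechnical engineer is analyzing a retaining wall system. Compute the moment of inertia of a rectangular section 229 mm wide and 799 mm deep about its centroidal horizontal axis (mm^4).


I = b * h^3 / 12
= 229 * 799^3 / 12
= 229 * 510082399 / 12
= 9734072447.58 mm^4

9734072447.58 mm^4


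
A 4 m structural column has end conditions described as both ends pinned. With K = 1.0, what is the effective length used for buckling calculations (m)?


L_eff = K * L
= 1.0 * 4
= 4.0 m

4.0 m


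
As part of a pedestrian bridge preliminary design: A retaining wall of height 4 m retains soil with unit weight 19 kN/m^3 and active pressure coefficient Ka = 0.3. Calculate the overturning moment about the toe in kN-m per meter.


Pa = 0.5 * Ka * gamma * H^2
= 0.5 * 0.3 * 19 * 4^2
= 45.6 kN/m
Arm = H / 3 = 4 / 3 = 1.3333 m
Mo = Pa * arm = Pa * H / 3 = 45.6 * 4 / 3 = 60.8 kN-m/m

60.8 kN-m/m


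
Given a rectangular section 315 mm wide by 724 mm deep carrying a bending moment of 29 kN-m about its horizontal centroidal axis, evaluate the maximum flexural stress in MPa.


I = b * h^3 / 12 = 315 * 724^3 / 12 = 9961964880.0 mm^4
y = h / 2 = 724 / 2 = 362.0 mm
M = 29 kN-m = 29000000.0 N-mm
sigma = M * y / I = 29000000.0 * 362.0 / 9961964880.0
= 1.05 MPa

1.05 MPa


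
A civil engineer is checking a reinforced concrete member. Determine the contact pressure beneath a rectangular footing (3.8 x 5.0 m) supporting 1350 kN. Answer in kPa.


A = 3.8 * 5.0 = 19.0 m^2
q = P / A = 1350 / 19.0
= 71.0526 kPa

71.0526 kPa


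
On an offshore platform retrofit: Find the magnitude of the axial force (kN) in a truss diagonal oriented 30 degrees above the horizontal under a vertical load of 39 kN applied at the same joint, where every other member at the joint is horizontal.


At the joint, only the diagonal has a vertical component, so vertical equilibrium gives:
F * sin(30) = 39
F = 39 / sin(30)
= 39 / 0.5
= 78.0 kN

78.0 kN


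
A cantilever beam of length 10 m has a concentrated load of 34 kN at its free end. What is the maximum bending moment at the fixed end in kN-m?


For a cantilever with a point load at the free end:
M_max = P * L = 34 * 10 = 340 kN-m

340 kN-m


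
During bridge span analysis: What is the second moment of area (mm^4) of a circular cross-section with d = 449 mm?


r = d / 2 = 449 / 2 = 224.5 mm
I = pi * r^4 / 4 = pi * 224.5^4 / 4
= 1995056790.82 mm^4

1995056790.82 mm^4


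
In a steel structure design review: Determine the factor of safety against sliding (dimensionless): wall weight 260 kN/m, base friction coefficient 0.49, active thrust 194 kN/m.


Resisting force = mu * W = 0.49 * 260 = 127.4 kN/m
FOS = Resisting / Driving = 127.4 / 194
= 0.6567 (dimensionless)

0.6567 (dimensionless)


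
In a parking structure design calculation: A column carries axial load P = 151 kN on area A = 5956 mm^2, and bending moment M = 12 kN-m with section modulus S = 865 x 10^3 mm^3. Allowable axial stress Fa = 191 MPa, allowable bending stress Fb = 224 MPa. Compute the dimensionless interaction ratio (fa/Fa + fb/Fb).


f_a = P / A = 151000.0 / 5956 = 25.3526 MPa
f_b = M / S = 12000000.0 / 865000.0 = 13.8728 MPa
Ratio = f_a / Fa + f_b / Fb
= 25.3526 / 191 + 13.8728 / 224
= 0.1947 (dimensionless)

0.1947 (dimensionless)


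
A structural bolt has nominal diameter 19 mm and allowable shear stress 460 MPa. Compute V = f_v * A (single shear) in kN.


A = pi * d^2 / 4 = pi * 19^2 / 4 = 283.5287 mm^2
V = f_v * A / 1000 = 460 * 283.5287 / 1000
= 130.4232 kN

130.4232 kN


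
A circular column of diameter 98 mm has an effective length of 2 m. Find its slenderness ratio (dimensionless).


Radius of gyration r = d / 4 = 98 / 4 = 24.5 mm
L_eff = 2000.0 mm
Slenderness ratio = L / r = 2000.0 / 24.5 = 81.63 (dimensionless)

81.63 (dimensionless)


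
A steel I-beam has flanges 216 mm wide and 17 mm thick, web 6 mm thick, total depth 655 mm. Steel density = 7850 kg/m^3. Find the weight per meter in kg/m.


A_flanges = 2 * 216 * 17 = 7344 mm^2
A_web = (655 - 2 * 17) * 6 = 3726 mm^2
A_total = 7344 + 3726 = 11070 mm^2 = 0.011070 m^2
Weight = rho * A = 7850 * 0.011070 = 86.8995 kg/m

86.8995 kg/m


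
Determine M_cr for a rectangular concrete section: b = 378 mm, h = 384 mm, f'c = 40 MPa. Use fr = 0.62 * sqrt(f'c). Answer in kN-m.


fr = 0.62 * sqrt(40) = 0.62 * 6.3246 = 3.9212 MPa
I = 378 * 384^3 / 12 = 1783627776.0 mm^4
y_t = 192.0 mm
M_cr = fr * I / y_t = 3.9212 * 1783627776.0 / 192.0 N-mm
= 36.4271 kN-m

36.4271 kN-m


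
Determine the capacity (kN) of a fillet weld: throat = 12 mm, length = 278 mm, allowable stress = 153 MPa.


Strength = throat * length * allowable stress
= 12 * 278 * 153 N
= 510408 N
= 510.41 kN

510.41 kN


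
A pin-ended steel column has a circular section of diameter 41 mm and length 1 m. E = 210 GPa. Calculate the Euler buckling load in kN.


I = pi * d^4 / 64 = 138709.22 mm^4
L = 1000.0 mm
P_cr = pi^2 * E * I / L^2
= 9.8696 * 210000.0 * 138709.22 / 1000.0^2
= 287491.07 N = 287.4911 kN

287.4911 kN


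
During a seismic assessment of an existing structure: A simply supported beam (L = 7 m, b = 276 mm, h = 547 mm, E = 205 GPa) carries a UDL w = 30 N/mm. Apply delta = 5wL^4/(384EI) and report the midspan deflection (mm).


I = 276 * 547^3 / 12 = 3764348429.0 mm^4
L = 7000.0 mm, w = 30 N/mm, E = 205000.0 MPa
delta = 5 * w * L^4 / (384 * E * I)
= 5 * 30 * 7000.0^4 / (384 * 205000.0 * 3764348429.0)
= 1.2154 mm

1.2154 mm


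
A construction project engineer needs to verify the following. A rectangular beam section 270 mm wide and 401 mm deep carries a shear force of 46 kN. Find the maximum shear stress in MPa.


A = b * h = 270 * 401 = 108270 mm^2
V = 46 kN = 46000.0 N
tau_max = 1.5 * V / A = 1.5 * 46000.0 / 108270
= 0.6373 MPa

0.6373 MPa


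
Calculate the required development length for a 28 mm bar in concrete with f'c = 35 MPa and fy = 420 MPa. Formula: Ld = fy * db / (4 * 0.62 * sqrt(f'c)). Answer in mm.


Ld = (fy * db) / (4 * 0.62 * sqrt(f'c))
= (420 * 28) / (4 * 0.62 * sqrt(35))
= 11760 / 14.6719
= 801.53 mm

801.53 mm


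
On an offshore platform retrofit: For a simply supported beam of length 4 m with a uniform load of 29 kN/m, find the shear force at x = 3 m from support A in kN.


R_A = w * L / 2 = 29 * 4 / 2 = 58.0 kN
V(x) = R_A - w * x = 58.0 - 29 * 3
= -29.0 kN

-29.0 kN


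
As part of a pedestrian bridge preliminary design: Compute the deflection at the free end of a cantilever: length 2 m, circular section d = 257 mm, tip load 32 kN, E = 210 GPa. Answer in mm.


I = pi * d^4 / 64 = pi * 257^4 / 64 = 214142265.05 mm^4
L = 2000.0 mm, P = 32000.0 N, E = 210000.0 MPa
delta = P * L^3 / (3 * E * I)
= 32000.0 * 2000.0^3 / (3 * 210000.0 * 214142265.05)
= 1.8976 mm

1.8976 mm


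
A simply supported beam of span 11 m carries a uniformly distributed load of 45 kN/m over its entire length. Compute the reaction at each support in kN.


Total load = w * L = 45 * 11 = 495 kN
By symmetry, each reaction R = total / 2 = 495 / 2 = 247.5 kN

247.5 kN


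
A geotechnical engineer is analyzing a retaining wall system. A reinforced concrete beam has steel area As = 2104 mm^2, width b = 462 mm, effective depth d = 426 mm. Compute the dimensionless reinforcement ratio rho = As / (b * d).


rho = As / (b * d)
= 2104 / (462 * 426)
= 2104 / 196812
= 0.01069 (dimensionless)

0.01069 (dimensionless)


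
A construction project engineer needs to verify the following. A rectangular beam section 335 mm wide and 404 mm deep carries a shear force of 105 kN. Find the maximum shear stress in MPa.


A = b * h = 335 * 404 = 135340 mm^2
V = 105 kN = 105000.0 N
tau_max = 1.5 * V / A = 1.5 * 105000.0 / 135340
= 1.1637 MPa

1.1637 MPa


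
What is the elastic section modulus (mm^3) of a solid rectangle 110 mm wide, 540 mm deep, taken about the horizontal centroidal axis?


S = b * h^2 / 6
= 110 * 540^2 / 6
= 110 * 291600 / 6
= 5346000.0 mm^3

5346000.0 mm^3


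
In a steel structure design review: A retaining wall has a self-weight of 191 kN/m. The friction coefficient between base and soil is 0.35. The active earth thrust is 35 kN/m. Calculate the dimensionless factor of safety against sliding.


Resisting force = mu * W = 0.35 * 191 = 66.85 kN/m
FOS = Resisting / Driving = 66.85 / 35
= 1.91 (dimensionless)

1.91 (dimensionless)


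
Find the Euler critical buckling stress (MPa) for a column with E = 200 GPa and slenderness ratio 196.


sigma_cr = pi^2 * E / lambda^2
= 9.8696 * 200000.0 / 196^2
= 9.8696 * 200000.0 / 38416
= 51.3828 MPa

51.3828 MPa


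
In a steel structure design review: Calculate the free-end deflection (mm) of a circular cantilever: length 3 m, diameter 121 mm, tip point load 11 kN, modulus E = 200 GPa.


I = pi * d^4 / 64 = pi * 121^4 / 64 = 10522316.97 mm^4
L = 3000.0 mm, P = 11000.0 N, E = 200000.0 MPa
delta = P * L^3 / (3 * E * I)
= 11000.0 * 3000.0^3 / (3 * 200000.0 * 10522316.97)
= 47.0429 mm

47.0429 mm


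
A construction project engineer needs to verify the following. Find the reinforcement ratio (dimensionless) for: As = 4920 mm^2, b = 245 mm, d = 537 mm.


rho = As / (b * d)
= 4920 / (245 * 537)
= 4920 / 131565
= 0.037396 (dimensionless)

0.037396 (dimensionless)


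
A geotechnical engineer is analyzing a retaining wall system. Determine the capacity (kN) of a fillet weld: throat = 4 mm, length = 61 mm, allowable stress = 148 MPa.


Strength = throat * length * allowable stress
= 4 * 61 * 148 N
= 36112 N
= 36.11 kN

36.11 kN


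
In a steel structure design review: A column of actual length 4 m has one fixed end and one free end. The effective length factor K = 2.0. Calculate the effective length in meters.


L_eff = K * L
= 2.0 * 4
= 8.0 m

8.0 m


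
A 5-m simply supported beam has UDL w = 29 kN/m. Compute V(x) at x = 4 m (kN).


R_A = w * L / 2 = 29 * 5 / 2 = 72.5 kN
V(x) = R_A - w * x = 72.5 - 29 * 4
= -43.5 kN

-43.5 kN


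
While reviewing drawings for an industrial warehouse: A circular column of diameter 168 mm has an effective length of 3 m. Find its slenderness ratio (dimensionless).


Radius of gyration r = d / 4 = 168 / 4 = 42.0 mm
L_eff = 3000.0 mm
Slenderness ratio = L / r = 3000.0 / 42.0 = 71.43 (dimensionless)

71.43 (dimensionless)


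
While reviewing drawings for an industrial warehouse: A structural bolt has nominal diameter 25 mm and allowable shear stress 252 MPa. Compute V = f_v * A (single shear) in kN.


A = pi * d^2 / 4 = pi * 25^2 / 4 = 490.8739 mm^2
V = f_v * A / 1000 = 252 * 490.8739 / 1000
= 123.7002 kN

123.7002 kN


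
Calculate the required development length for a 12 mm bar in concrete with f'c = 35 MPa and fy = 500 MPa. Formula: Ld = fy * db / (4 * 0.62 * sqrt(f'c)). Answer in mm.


Ld = (fy * db) / (4 * 0.62 * sqrt(f'c))
= (500 * 12) / (4 * 0.62 * sqrt(35))
= 6000 / 14.6719
= 408.95 mm

408.95 mm


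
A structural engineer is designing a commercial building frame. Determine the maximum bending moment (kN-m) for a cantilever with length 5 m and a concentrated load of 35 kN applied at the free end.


For a cantilever with a point load at the free end:
M_max = P * L = 35 * 5 = 175 kN-m

175 kN-m


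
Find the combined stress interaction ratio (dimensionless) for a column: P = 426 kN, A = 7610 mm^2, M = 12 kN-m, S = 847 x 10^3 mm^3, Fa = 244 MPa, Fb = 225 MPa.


f_a = P / A = 426000.0 / 7610 = 55.979 MPa
f_b = M / S = 12000000.0 / 847000.0 = 14.1677 MPa
Ratio = f_a / Fa + f_b / Fb
= 55.979 / 244 + 14.1677 / 225
= 0.2924 (dimensionless)

0.2924 (dimensionless)


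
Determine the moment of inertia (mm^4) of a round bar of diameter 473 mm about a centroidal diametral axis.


r = d / 2 = 473 / 2 = 236.5 mm
I = pi * r^4 / 4 = pi * 236.5^4 / 4
= 2457052644.18 mm^4

2457052644.18 mm^4


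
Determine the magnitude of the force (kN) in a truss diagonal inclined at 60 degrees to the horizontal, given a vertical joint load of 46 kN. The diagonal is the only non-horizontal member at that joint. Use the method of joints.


At the joint, only the diagonal has a vertical component, so vertical equilibrium gives:
F * sin(60) = 46
F = 46 / sin(60)
= 46 / 0.866025
= 53.12 kN

53.12 kN


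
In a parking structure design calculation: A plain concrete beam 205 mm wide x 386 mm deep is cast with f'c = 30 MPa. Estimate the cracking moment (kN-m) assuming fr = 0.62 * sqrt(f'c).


fr = 0.62 * sqrt(30) = 0.62 * 5.4772 = 3.3959 MPa
I = 205 * 386^3 / 12 = 982504456.67 mm^4
y_t = 193.0 mm
M_cr = fr * I / y_t = 3.3959 * 982504456.67 / 193.0 N-mm
= 17.2874 kN-m

17.2874 kN-m


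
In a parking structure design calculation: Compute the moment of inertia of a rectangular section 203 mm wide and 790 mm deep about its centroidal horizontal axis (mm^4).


I = b * h^3 / 12
= 203 * 790^3 / 12
= 203 * 493039000 / 12
= 8340576416.67 mm^4

8340576416.67 mm^4


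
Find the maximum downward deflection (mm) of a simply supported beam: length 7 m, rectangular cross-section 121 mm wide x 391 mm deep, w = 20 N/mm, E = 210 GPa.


I = 121 * 391^3 / 12 = 602746082.58 mm^4
L = 7000.0 mm, w = 20 N/mm, E = 210000.0 MPa
delta = 5 * w * L^4 / (384 * E * I)
= 5 * 20 * 7000.0^4 / (384 * 210000.0 * 602746082.58)
= 4.9398 mm

4.9398 mm


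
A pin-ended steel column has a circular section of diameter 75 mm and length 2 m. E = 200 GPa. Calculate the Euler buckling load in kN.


I = pi * d^4 / 64 = 1553155.55 mm^4
L = 2000.0 mm
P_cr = pi^2 * E * I / L^2
= 9.8696 * 200000.0 * 1553155.55 / 2000.0^2
= 766451.54 N = 766.4515 kN

766.4515 kN


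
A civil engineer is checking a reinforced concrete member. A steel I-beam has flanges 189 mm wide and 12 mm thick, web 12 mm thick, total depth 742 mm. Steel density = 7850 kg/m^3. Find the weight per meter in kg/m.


A_flanges = 2 * 189 * 12 = 4536 mm^2
A_web = (742 - 2 * 12) * 12 = 8616 mm^2
A_total = 4536 + 8616 = 13152 mm^2 = 0.013152 m^2
Weight = rho * A = 7850 * 0.013152 = 103.2432 kg/m

103.2432 kg/m


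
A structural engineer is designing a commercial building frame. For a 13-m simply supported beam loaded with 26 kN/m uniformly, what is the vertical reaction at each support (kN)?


Total load = w * L = 26 * 13 = 338 kN
By symmetry, each reaction R = total / 2 = 338 / 2 = 169.0 kN

169.0 kN


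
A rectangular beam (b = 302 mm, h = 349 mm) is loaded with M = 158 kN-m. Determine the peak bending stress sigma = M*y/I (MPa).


I = b * h^3 / 12 = 302 * 349^3 / 12 = 1069798483.17 mm^4
y = h / 2 = 349 / 2 = 174.5 mm
M = 158 kN-m = 158000000.0 N-mm
sigma = M * y / I = 158000000.0 * 174.5 / 1069798483.17
= 25.77 MPa

25.77 MPa


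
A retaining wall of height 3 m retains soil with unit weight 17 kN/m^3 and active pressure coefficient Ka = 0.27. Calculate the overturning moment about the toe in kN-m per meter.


Pa = 0.5 * Ka * gamma * H^2
= 0.5 * 0.27 * 17 * 3^2
= 20.655 kN/m
Arm = H / 3 = 3 / 3 = 1.0 m
Mo = Pa * arm = Pa * H / 3 = 20.655 * 3 / 3 = 20.655 kN-m/m

20.655 kN-m/m


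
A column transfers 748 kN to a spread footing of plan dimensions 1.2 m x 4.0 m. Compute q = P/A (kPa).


A = 1.2 * 4.0 = 4.8 m^2
q = P / A = 748 / 4.8
= 155.8333 kPa

155.8333 kPa


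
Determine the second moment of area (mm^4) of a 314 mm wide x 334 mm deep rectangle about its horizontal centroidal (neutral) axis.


I = b * h^3 / 12
= 314 * 334^3 / 12
= 314 * 37259704 / 12
= 974962254.67 mm^4

974962254.67 mm^4


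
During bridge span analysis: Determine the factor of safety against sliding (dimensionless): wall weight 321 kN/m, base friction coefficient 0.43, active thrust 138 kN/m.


Resisting force = mu * W = 0.43 * 321 = 138.03 kN/m
FOS = Resisting / Driving = 138.03 / 138
= 1.0002 (dimensionless)

1.0002 (dimensionless)


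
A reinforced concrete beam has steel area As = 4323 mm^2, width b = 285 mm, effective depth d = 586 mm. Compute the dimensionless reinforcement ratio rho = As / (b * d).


rho = As / (b * d)
= 4323 / (285 * 586)
= 4323 / 167010
= 0.025885 (dimensionless)

0.025885 (dimensionless)


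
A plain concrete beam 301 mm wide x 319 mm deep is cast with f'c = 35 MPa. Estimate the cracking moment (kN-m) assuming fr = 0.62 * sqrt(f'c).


fr = 0.62 * sqrt(35) = 0.62 * 5.9161 = 3.668 MPa
I = 301 * 319^3 / 12 = 814249121.58 mm^4
y_t = 159.5 mm
M_cr = fr * I / y_t = 3.668 * 814249121.58 / 159.5 N-mm
= 18.725 kN-m

18.725 kN-m


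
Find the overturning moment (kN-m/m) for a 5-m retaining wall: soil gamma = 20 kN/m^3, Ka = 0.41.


Pa = 0.5 * Ka * gamma * H^2
= 0.5 * 0.41 * 20 * 5^2
= 102.5 kN/m
Arm = H / 3 = 5 / 3 = 1.6667 m
Mo = Pa * arm = Pa * H / 3 = 102.5 * 5 / 3 = 170.8333 kN-m/m

170.8333 kN-m/m


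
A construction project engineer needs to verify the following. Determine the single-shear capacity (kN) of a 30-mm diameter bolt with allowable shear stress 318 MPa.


A = pi * d^2 / 4 = pi * 30^2 / 4 = 706.8583 mm^2
V = f_v * A / 1000 = 318 * 706.8583 / 1000
= 224.781 kN

224.781 kN


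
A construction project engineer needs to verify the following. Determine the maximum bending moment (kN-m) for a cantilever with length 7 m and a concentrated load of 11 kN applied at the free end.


For a cantilever with a point load at the free end:
M_max = P * L = 11 * 7 = 77 kN-m

77 kN-m


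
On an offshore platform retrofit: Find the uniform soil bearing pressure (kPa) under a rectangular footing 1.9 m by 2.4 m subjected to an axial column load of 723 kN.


A = 1.9 * 2.4 = 4.56 m^2
q = P / A = 723 / 4.56
= 158.5526 kPa

158.5526 kPa


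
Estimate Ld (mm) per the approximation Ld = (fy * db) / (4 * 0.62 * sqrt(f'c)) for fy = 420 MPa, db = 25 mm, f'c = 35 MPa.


Ld = (fy * db) / (4 * 0.62 * sqrt(f'c))
= (420 * 25) / (4 * 0.62 * sqrt(35))
= 10500 / 14.6719
= 715.65 mm

715.65 mm


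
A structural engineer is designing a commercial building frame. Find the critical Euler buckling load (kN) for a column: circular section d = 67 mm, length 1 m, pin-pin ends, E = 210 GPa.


I = pi * d^4 / 64 = 989165.84 mm^4
L = 1000.0 mm
P_cr = pi^2 * E * I / L^2
= 9.8696 * 210000.0 * 989165.84 / 1000.0^2
= 2050161.86 N = 2050.1619 kN

2050.1619 kN


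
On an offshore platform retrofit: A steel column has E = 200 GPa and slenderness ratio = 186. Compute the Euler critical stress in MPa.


sigma_cr = pi^2 * E / lambda^2
= 9.8696 * 200000.0 / 186^2
= 9.8696 * 200000.0 / 34596
= 57.0563 MPa

57.0563 MPa


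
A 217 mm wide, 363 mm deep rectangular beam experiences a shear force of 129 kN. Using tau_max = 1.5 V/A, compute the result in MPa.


A = b * h = 217 * 363 = 78771 mm^2
V = 129 kN = 129000.0 N
tau_max = 1.5 * V / A = 1.5 * 129000.0 / 78771
= 2.4565 MPa

2.4565 MPa


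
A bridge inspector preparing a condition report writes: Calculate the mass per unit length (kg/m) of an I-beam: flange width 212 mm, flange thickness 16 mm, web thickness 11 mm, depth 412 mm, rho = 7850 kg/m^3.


A_flanges = 2 * 212 * 16 = 6784 mm^2
A_web = (412 - 2 * 16) * 11 = 4180 mm^2
A_total = 6784 + 4180 = 10964 mm^2 = 0.010964 m^2
Weight = rho * A = 7850 * 0.010964 = 86.0674 kg/m

86.0674 kg/m


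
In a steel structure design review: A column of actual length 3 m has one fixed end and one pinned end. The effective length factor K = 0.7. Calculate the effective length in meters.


L_eff = K * L
= 0.7 * 3
= 2.1 m

2.1 m


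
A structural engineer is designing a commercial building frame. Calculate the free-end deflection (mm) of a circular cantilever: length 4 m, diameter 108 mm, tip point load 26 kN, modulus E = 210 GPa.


I = pi * d^4 / 64 = pi * 108^4 / 64 = 6678284.57 mm^4
L = 4000.0 mm, P = 26000.0 N, E = 210000.0 MPa
delta = P * L^3 / (3 * E * I)
= 26000.0 * 4000.0^3 / (3 * 210000.0 * 6678284.57)
= 395.5012 mm

395.5012 mm


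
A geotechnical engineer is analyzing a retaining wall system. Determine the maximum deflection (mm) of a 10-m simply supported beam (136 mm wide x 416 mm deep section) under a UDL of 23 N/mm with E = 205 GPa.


I = 136 * 416^3 / 12 = 815901354.67 mm^4
L = 10000.0 mm, w = 23 N/mm, E = 205000.0 MPa
delta = 5 * w * L^4 / (384 * E * I)
= 5 * 23 * 10000.0^4 / (384 * 205000.0 * 815901354.67)
= 17.905 mm

17.905 mm


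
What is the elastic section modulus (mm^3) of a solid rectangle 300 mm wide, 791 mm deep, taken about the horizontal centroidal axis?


S = b * h^2 / 6
= 300 * 791^2 / 6
= 300 * 625681 / 6
= 31284050.0 mm^3

31284050.0 mm^3


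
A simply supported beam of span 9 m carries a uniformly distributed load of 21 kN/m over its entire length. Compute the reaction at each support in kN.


Total load = w * L = 21 * 9 = 189 kN
By symmetry, each reaction R = total / 2 = 189 / 2 = 94.5 kN

94.5 kN


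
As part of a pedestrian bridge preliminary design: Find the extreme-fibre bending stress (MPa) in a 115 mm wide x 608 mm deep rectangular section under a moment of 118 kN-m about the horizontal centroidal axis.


I = b * h^3 / 12 = 115 * 608^3 / 12 = 2153908906.67 mm^4
y = h / 2 = 608 / 2 = 304.0 mm
M = 118 kN-m = 118000000.0 N-mm
sigma = M * y / I = 118000000.0 * 304.0 / 2153908906.67
= 16.65 MPa

16.65 MPa


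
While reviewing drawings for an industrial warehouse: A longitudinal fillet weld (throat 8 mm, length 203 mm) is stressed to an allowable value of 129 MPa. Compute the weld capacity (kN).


Strength = throat * length * allowable stress
= 8 * 203 * 129 N
= 209496 N
= 209.5 kN

209.5 kN


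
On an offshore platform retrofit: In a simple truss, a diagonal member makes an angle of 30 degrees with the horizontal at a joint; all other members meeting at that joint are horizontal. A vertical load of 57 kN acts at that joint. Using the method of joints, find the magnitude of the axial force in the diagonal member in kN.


At the joint, only the diagonal has a vertical component, so vertical equilibrium gives:
F * sin(30) = 57
F = 57 / sin(30)
= 57 / 0.5
= 114.0 kN

114.0 kN


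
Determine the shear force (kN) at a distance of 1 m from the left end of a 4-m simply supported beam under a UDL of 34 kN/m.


R_A = w * L / 2 = 34 * 4 / 2 = 68.0 kN
V(x) = R_A - w * x = 68.0 - 34 * 1
= 34.0 kN

34.0 kN


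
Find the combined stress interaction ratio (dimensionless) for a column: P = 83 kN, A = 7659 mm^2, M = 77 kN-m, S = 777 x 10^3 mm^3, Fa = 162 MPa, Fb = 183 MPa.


f_a = P / A = 83000.0 / 7659 = 10.8369 MPa
f_b = M / S = 77000000.0 / 777000.0 = 99.0991 MPa
Ratio = f_a / Fa + f_b / Fb
= 10.8369 / 162 + 99.0991 / 183
= 0.6084 (dimensionless)

0.6084 (dimensionless)


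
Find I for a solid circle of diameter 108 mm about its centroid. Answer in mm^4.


r = d / 2 = 108 / 2 = 54.0 mm
I = pi * r^4 / 4 = pi * 54.0^4 / 4
= 6678284.57 mm^4

6678284.57 mm^4


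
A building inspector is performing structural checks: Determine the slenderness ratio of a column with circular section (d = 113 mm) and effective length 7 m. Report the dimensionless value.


Radius of gyration r = d / 4 = 113 / 4 = 28.25 mm
L_eff = 7000.0 mm
Slenderness ratio = L / r = 7000.0 / 28.25 = 247.79 (dimensionless)

247.79 (dimensionless)


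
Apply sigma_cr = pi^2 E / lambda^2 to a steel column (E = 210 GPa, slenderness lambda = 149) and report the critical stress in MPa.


sigma_cr = pi^2 * E / lambda^2
= 9.8696 * 210000.0 / 149^2
= 9.8696 * 210000.0 / 22201
= 93.3569 MPa

93.3569 MPa


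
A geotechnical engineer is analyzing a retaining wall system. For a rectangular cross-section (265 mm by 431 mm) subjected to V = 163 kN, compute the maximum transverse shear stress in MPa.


A = b * h = 265 * 431 = 114215 mm^2
V = 163 kN = 163000.0 N
tau_max = 1.5 * V / A = 1.5 * 163000.0 / 114215
= 2.1407 MPa

2.1407 MPa


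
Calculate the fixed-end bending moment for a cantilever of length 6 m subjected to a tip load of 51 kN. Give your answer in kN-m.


For a cantilever with a point load at the free end:
M_max = P * L = 51 * 6 = 306 kN-m

306 kN-m


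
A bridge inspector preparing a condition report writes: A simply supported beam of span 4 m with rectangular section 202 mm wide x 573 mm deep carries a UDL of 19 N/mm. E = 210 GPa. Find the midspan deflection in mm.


I = 202 * 573^3 / 12 = 3166897369.5 mm^4
L = 4000.0 mm, w = 19 N/mm, E = 210000.0 MPa
delta = 5 * w * L^4 / (384 * E * I)
= 5 * 19 * 4000.0^4 / (384 * 210000.0 * 3166897369.5)
= 0.0952 mm

0.0952 mm


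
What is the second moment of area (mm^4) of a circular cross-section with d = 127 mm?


r = d / 2 = 127 / 2 = 63.5 mm
I = pi * r^4 / 4 = pi * 63.5^4 / 4
= 12769820.2 mm^4

12769820.2 mm^4


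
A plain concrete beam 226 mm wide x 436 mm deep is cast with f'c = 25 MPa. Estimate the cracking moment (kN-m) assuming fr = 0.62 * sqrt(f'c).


fr = 0.62 * sqrt(25) = 0.62 * 5.0 = 3.1 MPa
I = 226 * 436^3 / 12 = 1560941621.33 mm^4
y_t = 218.0 mm
M_cr = fr * I / y_t = 3.1 * 1560941621.33 / 218.0 N-mm
= 22.1969 kN-m

22.1969 kN-m


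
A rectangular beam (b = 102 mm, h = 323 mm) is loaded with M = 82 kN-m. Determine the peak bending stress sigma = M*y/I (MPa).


I = b * h^3 / 12 = 102 * 323^3 / 12 = 286435269.5 mm^4
y = h / 2 = 323 / 2 = 161.5 mm
M = 82 kN-m = 82000000.0 N-mm
sigma = M * y / I = 82000000.0 * 161.5 / 286435269.5
= 46.23 MPa

46.23 MPa
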